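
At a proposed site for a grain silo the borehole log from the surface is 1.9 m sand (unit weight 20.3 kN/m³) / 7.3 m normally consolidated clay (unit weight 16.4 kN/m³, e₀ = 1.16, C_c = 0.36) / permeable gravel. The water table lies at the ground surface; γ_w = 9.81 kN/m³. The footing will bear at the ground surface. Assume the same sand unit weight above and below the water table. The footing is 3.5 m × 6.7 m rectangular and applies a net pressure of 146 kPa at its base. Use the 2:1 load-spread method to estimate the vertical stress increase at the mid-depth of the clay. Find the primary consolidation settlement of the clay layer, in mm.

S_c ≈ 281 mm

Mid-depth of clay below the ground surface: z = 1.9 + 7.3/2 = 5.55 m.
Total vertical stress at mid-clay: σ_v = 20.3×1.9 + 16.4×3.65 = 98.43 kPa.
Pore pressure: u = 9.81×(5.55 − 0) = 54.446 kPa.
Initial effective stress: σ'_0 = σ_v − u = 98.43 − 54.446 = 43.984 kPa.
Stress increase at mid-clay by the 2:1 spreading method:
Δσ = qBL/((B+z)(L+z)) = 146×3.5×6.7/((3.5+5.55)(6.7+5.55)) = 30.882 kPa
Final effective stress: σ'_f = σ'_0 + Δσ = 43.984 + 30.882 = 74.866 kPa.
Normally consolidated clay, so the full stress increment lies on the virgin compression line:
S_c = C_c·H/(1+e₀)·log₁₀(σ'_f/σ'_0) = 0.36×7.3/(1+1.16)×log₁₀(74.866/43.984)
    = 1.2167 × 0.23099 = 0.281 m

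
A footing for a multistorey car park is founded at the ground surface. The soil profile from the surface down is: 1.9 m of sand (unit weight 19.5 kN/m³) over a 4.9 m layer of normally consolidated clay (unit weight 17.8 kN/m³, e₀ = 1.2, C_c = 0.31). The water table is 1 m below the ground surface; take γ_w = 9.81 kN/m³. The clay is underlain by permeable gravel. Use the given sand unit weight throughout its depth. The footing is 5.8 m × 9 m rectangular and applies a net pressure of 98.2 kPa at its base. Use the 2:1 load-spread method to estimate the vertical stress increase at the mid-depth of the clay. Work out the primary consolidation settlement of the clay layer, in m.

S_c ≈ 0.175 m

Mid-depth of clay below the ground surface: z = 1.9 + 4.9/2 = 4.35 m.
Total vertical stress at mid-clay: σ_v = 19.5×1.9 + 17.8×2.45 = 80.66 kPa.
Pore pressure: u = 9.81×(4.35 − 1) = 32.864 kPa.
Initial effective stress: σ'_0 = σ_v − u = 80.66 − 32.864 = 47.796 kPa.
Stress increase at mid-clay by the 2:1 spreading method:
Δσ = qBL/((B+z)(L+z)) = 98.2×5.8×9/((5.8+4.35)(9+4.35)) = 37.83 kPa
Final effective stress: σ'_f = σ'_0 + Δσ = 47.796 + 37.83 = 85.626 kPa.
Normally consolidated clay, so the full stress increment lies on the virgin compression line:
S_c = C_c·H/(1+e₀)·log₁₀(σ'_f/σ'_0) = 0.31×4.9/(1+1.2)×log₁₀(85.626/47.796)
    = 0.69045 × 0.25321 = 0.1748 m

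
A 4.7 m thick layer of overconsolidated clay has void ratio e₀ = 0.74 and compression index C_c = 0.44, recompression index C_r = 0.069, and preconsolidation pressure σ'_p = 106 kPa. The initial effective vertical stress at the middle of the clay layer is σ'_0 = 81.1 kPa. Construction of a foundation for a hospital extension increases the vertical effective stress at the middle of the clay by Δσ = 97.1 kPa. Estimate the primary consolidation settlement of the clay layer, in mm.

Final effective stress: σ'_f = 81.1 + 97.1 = 178.2 kPa.
σ'_f = 178.2 > σ'_p = 106 kPa, so the stress path crosses the preconsolidation pressure — recompression up to σ'_p, then virgin compression beyond:
S_c = H/(1+e₀)·[C_r·log₁₀(σ'_p/σ'_0) + C_c·log₁₀(σ'_f/σ'_p)]
    = 4.7/1.74 × [0.069×log₁₀(106/81.1) + 0.44×log₁₀(178.2/106)]
    = 2.7011 × [0.0080237 + 0.099265] = 0.2898 m

S_c ≈ 290 mm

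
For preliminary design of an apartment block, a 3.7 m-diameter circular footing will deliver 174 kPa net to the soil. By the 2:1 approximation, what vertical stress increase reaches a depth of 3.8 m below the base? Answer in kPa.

By the 2:1 method the load spreads at 1 horizontal : 2 vertical, so at depth z the loaded area has grown by z in each plan dimension:
Δσ ≈ qD²/(D+z)² = 174×3.7²/(3.7+3.8)² = 42.348 kPa

Δσ_z ≈ 42.3 kPa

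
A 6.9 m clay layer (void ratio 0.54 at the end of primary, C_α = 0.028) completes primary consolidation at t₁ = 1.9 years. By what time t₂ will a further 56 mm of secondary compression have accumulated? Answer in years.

t₂ ≈ 5.31 years

S_s = C_α·H/(1+e_p)·log₁₀(t₂/t₁) ⇒ log₁₀(t₂/t₁) = S_s·(1+e_p)/(C_α·H).
log₁₀(t₂/t₁) = 0.056 × (1+0.54) / (0.028×6.9) = 0.4464
t₂ = t₁ × 10^0.4464 = 1.9 × 2.795 = 5.31 years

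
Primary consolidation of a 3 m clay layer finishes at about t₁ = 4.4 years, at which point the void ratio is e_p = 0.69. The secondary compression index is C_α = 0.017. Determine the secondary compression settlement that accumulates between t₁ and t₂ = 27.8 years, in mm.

Secondary compression: S_s = C_α·H/(1+e_p)·log₁₀(t₂/t₁)
S_s = 0.017×3/(1+0.69)×log₁₀(27.8/4.4)
    = 0.03018 × 0.8006 = 0.02416 m

S_s ≈ 24.2 mm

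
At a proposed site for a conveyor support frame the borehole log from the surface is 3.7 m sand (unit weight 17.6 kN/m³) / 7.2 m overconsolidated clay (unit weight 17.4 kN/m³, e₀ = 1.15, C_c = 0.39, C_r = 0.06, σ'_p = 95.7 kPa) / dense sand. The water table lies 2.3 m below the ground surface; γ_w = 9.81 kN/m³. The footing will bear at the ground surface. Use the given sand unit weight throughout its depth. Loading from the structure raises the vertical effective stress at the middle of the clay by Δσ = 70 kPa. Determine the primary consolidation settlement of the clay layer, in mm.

Mid-depth of clay below the ground surface: z = 3.7 + 7.2/2 = 7.3 m.
Total vertical stress at mid-clay: σ_v = 17.6×3.7 + 17.4×3.6 = 127.76 kPa.
Pore pressure: u = 9.81×(7.3 − 2.3) = 49.05 kPa.
Initial effective stress: σ'_0 = σ_v − u = 127.76 − 49.05 = 78.71 kPa.
Final effective stress: σ'_f = 78.71 + 70 = 148.71 kPa.
σ'_f = 148.71 > σ'_p = 95.7 kPa, so the stress path crosses the preconsolidation pressure — recompression up to σ'_p, then virgin compression beyond:
S_c = H/(1+e₀)·[C_r·log₁₀(σ'_p/σ'_0) + C_c·log₁₀(σ'_f/σ'_p)]
    = 7.2/2.15 × [0.06×log₁₀(95.7/78.71) + 0.39×log₁₀(148.71/95.7)]
    = 3.3488 × [0.0050929 + 0.074657] = 0.2671 m

S_c ≈ 267 mm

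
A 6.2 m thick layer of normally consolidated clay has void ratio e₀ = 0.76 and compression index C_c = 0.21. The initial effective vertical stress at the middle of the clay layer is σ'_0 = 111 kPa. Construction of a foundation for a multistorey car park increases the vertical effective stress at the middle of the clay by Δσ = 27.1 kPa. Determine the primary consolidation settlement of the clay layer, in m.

Final effective stress: σ'_f = σ'_0 + Δσ = 111 + 27.1 = 138.1 kPa.
Normally consolidated clay, so the full stress increment lies on the virgin compression line:
S_c = C_c·H/(1+e₀)·log₁₀(σ'_f/σ'_0) = 0.21×6.2/(1+0.76)×log₁₀(138.1/111)
    = 0.73977 × 0.094871 = 0.07018 m

S_c ≈ 0.0702 m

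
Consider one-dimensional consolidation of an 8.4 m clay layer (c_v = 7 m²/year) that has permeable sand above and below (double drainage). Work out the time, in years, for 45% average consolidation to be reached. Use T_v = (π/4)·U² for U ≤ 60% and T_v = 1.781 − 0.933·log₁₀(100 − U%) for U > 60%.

Drainage path length: H_d = H/2 = 4.2 m (double drainage).
U ≤ 60%: T_v = (π/4)·U² = (π/4)×0.45² = 0.15904.
t = T_v·H_d²/c_v = 0.15904×4.2²/7 = 0.4008 years.

t ≈ 0.401 years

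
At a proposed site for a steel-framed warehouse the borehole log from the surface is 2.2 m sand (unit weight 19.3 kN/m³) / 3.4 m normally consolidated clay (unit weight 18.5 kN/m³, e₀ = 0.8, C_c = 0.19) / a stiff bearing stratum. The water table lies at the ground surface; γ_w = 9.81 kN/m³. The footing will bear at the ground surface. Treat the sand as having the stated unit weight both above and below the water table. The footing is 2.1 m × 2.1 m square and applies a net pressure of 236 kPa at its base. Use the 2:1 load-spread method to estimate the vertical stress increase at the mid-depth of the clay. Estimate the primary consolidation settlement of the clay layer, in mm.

Mid-depth of clay below the ground surface: z = 2.2 + 3.4/2 = 3.9 m.
Total vertical stress at mid-clay: σ_v = 19.3×2.2 + 18.5×1.7 = 73.91 kPa.
Pore pressure: u = 9.81×(3.9 − 0) = 38.259 kPa.
Initial effective stress: σ'_0 = σ_v − u = 73.91 − 38.259 = 35.651 kPa.
Stress increase at mid-clay by the 2:1 spreading method:
Δσ = qBL/((B+z)(L+z)) = 236×2.1×2.1/((2.1+3.9)(2.1+3.9)) = 28.91 kPa
Final effective stress: σ'_f = σ'_0 + Δσ = 35.651 + 28.91 = 64.561 kPa.
Normally consolidated clay, so the full stress increment lies on the virgin compression line:
S_c = C_c·H/(1+e₀)·log₁₀(σ'_f/σ'_0) = 0.19×3.4/(1+0.8)×log₁₀(64.561/35.651)
    = 0.35889 × 0.2579 = 0.09256 m

S_c ≈ 92.6 mm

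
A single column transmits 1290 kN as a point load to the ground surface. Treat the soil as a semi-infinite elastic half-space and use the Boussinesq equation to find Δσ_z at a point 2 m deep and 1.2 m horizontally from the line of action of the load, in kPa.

Δσ_z ≈ 71.4 kPa

Boussinesq vertical stress below a point load on an elastic half-space:
Δσ_z = 3P/(2πz²) · [1 + (r/z)²]^(−5/2)
r/z = 1.2/2 = 0.6; [1+(r/z)²]^(−5/2) = 0.46361.
Δσ_z = 3×1290/(2π×2²) × 0.46361 = 153.98 × 0.46361 = 71.39 kPa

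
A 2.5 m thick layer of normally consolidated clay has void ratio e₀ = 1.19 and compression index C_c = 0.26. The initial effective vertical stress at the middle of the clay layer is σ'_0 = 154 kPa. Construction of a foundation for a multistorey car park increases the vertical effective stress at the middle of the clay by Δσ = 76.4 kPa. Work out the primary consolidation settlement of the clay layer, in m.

Final effective stress: σ'_f = σ'_0 + Δσ = 154 + 76.4 = 230.4 kPa.
Normally consolidated clay, so the full stress increment lies on the virgin compression line:
S_c = C_c·H/(1+e₀)·log₁₀(σ'_f/σ'_0) = 0.26×2.5/(1+1.19)×log₁₀(230.4/154)
    = 0.2968 × 0.17496 = 0.05193 m

S_c ≈ 0.0519 m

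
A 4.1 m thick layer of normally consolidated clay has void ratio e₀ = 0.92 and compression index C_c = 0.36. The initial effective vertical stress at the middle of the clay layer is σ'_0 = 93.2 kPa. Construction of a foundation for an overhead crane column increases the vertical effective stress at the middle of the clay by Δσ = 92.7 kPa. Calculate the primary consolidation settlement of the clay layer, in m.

Final effective stress: σ'_f = σ'_0 + Δσ = 93.2 + 92.7 = 185.9 kPa.
Normally consolidated clay, so the full stress increment lies on the virgin compression line:
S_c = C_c·H/(1+e₀)·log₁₀(σ'_f/σ'_0) = 0.36×4.1/(1+0.92)×log₁₀(185.9/93.2)
    = 0.76875 × 0.29986 = 0.2305 m

S_c ≈ 0.231 m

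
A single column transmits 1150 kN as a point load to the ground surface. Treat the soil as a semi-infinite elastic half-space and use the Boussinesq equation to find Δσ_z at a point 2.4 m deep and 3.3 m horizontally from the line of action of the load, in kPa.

Boussinesq vertical stress below a point load on an elastic half-space:
Δσ_z = 3P/(2πz²) · [1 + (r/z)²]^(−5/2)
r/z = 3.3/2.4 = 1.375; [1+(r/z)²]^(−5/2) = 0.070392.
Δσ_z = 3×1150/(2π×2.4²) × 0.070392 = 95.327 × 0.070392 = 6.71 kPa

Δσ_z ≈ 6.71 kPa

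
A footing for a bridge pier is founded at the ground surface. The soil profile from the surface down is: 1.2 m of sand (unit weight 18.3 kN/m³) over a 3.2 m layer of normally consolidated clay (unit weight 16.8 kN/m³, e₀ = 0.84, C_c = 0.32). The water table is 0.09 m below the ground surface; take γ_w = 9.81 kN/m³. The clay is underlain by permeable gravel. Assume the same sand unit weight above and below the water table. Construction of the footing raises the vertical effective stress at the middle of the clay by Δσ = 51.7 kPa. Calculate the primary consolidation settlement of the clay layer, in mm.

S_c ≈ 290 mm

Mid-depth of clay below the ground surface: z = 1.2 + 3.2/2 = 2.8 m.
Total vertical stress at mid-clay: σ_v = 18.3×1.2 + 16.8×1.6 = 48.84 kPa.
Pore pressure: u = 9.81×(2.8 − 0.09) = 26.585 kPa.
Initial effective stress: σ'_0 = σ_v − u = 48.84 − 26.585 = 22.255 kPa.
Final effective stress: σ'_f = σ'_0 + Δσ = 22.255 + 51.7 = 73.955 kPa.
Normally consolidated clay, so the full stress increment lies on the virgin compression line:
S_c = C_c·H/(1+e₀)·log₁₀(σ'_f/σ'_0) = 0.32×3.2/(1+0.84)×log₁₀(73.955/22.255)
    = 0.55652 × 0.52154 = 0.2902 m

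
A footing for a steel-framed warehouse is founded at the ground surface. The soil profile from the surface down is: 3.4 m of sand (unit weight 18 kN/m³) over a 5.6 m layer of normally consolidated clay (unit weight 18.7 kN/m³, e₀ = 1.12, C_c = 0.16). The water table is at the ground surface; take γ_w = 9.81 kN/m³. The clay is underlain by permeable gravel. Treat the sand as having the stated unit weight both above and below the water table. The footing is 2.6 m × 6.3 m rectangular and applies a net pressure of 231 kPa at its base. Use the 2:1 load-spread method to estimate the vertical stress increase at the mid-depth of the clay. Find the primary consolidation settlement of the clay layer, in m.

S_c ≈ 0.0922 m

Mid-depth of clay below the ground surface: z = 3.4 + 5.6/2 = 6.2 m.
Total vertical stress at mid-clay: σ_v = 18×3.4 + 18.7×2.8 = 113.56 kPa.
Pore pressure: u = 9.81×(6.2 − 0) = 60.822 kPa.
Initial effective stress: σ'_0 = σ_v − u = 113.56 − 60.822 = 52.738 kPa.
Stress increase at mid-clay by the 2:1 spreading method:
Δσ = qBL/((B+z)(L+z)) = 231×2.6×6.3/((2.6+6.2)(6.3+6.2)) = 34.398 kPa
Final effective stress: σ'_f = σ'_0 + Δσ = 52.738 + 34.398 = 87.136 kPa.
Normally consolidated clay, so the full stress increment lies on the virgin compression line:
S_c = C_c·H/(1+e₀)·log₁₀(σ'_f/σ'_0) = 0.16×5.6/(1+1.12)×log₁₀(87.136/52.738)
    = 0.42264 × 0.21807 = 0.09217 m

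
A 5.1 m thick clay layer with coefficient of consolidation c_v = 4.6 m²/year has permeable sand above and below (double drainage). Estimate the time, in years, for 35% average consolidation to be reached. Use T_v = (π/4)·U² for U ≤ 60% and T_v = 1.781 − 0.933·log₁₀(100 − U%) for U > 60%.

t ≈ 0.136 years

Drainage path length: H_d = H/2 = 2.55 m (double drainage).
U ≤ 60%: T_v = (π/4)·U² = (π/4)×0.35² = 0.096211.
t = T_v·H_d²/c_v = 0.096211×2.55²/4.6 = 0.136 years.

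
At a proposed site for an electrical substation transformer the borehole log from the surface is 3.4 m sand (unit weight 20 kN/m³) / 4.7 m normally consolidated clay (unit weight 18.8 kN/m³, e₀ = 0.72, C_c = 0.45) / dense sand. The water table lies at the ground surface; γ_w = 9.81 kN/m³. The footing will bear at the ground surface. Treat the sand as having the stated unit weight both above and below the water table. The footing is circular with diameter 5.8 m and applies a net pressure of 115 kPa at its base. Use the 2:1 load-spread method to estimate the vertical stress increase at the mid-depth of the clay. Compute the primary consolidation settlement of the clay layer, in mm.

S_c ≈ 224 mm

Mid-depth of clay below the ground surface: z = 3.4 + 4.7/2 = 5.75 m.
Total vertical stress at mid-clay: σ_v = 20×3.4 + 18.8×2.35 = 112.18 kPa.
Pore pressure: u = 9.81×(5.75 − 0) = 56.408 kPa.
Initial effective stress: σ'_0 = σ_v − u = 112.18 − 56.408 = 55.772 kPa.
Stress increase at mid-clay by the 2:1 spreading method:
Δσ ≈ qD²/(D+z)² = 115×5.8²/(5.8+5.75)² = 28.999 kPa
Final effective stress: σ'_f = σ'_0 + Δσ = 55.772 + 28.999 = 84.771 kPa.
Normally consolidated clay, so the full stress increment lies on the virgin compression line:
S_c = C_c·H/(1+e₀)·log₁₀(σ'_f/σ'_0) = 0.45×4.7/(1+0.72)×log₁₀(84.771/55.772)
    = 1.2297 × 0.18183 = 0.2236 m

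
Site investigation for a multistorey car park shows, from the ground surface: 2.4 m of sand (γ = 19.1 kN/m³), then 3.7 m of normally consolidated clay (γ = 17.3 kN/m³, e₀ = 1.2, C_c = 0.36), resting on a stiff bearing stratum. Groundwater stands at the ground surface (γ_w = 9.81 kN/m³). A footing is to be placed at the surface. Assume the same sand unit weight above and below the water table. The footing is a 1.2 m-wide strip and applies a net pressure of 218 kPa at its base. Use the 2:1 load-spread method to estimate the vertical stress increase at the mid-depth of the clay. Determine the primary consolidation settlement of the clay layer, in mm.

S_c ≈ 222 mm

Mid-depth of clay below the ground surface: z = 2.4 + 3.7/2 = 4.25 m.
Total vertical stress at mid-clay: σ_v = 19.1×2.4 + 17.3×1.85 = 77.845 kPa.
Pore pressure: u = 9.81×(4.25 − 0) = 41.693 kPa.
Initial effective stress: σ'_0 = σ_v − u = 77.845 − 41.693 = 36.152 kPa.
Stress increase at mid-clay by the 2:1 spreading method:
Δσ = qB/(B+z) = 218×1.2/(1.2+4.25) = 48 kPa
Final effective stress: σ'_f = σ'_0 + Δσ = 36.152 + 48 = 84.152 kPa.
Normally consolidated clay, so the full stress increment lies on the virgin compression line:
S_c = C_c·H/(1+e₀)·log₁₀(σ'_f/σ'_0) = 0.36×3.7/(1+1.2)×log₁₀(84.152/36.152)
    = 0.60545 × 0.36693 = 0.2222 m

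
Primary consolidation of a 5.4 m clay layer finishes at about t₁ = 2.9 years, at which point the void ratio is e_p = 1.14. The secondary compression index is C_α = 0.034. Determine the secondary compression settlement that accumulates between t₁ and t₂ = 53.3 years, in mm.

Secondary compression: S_s = C_α·H/(1+e_p)·log₁₀(t₂/t₁)
S_s = 0.034×5.4/(1+1.14)×log₁₀(53.3/2.9)
    = 0.08579 × 1.264 = 0.1085 m

S_s ≈ 108 mm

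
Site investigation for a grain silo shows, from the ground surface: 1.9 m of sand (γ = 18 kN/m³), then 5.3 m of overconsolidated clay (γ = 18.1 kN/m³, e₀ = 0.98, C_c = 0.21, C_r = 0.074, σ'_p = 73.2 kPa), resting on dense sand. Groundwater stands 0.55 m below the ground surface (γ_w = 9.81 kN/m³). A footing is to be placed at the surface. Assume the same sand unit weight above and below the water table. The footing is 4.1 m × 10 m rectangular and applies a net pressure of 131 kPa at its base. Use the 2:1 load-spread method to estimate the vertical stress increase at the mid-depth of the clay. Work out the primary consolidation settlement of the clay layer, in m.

S_c ≈ 0.0841 m

Mid-depth of clay below the ground surface: z = 1.9 + 5.3/2 = 4.55 m.
Total vertical stress at mid-clay: σ_v = 18×1.9 + 18.1×2.65 = 82.165 kPa.
Pore pressure: u = 9.81×(4.55 − 0.55) = 39.24 kPa.
Initial effective stress: σ'_0 = σ_v − u = 82.165 − 39.24 = 42.925 kPa.
Stress increase at mid-clay by the 2:1 spreading method:
Δσ = qBL/((B+z)(L+z)) = 131×4.1×10/((4.1+4.55)(10+4.55)) = 42.675 kPa
Final effective stress: σ'_f = 42.925 + 42.675 = 85.6 kPa.
σ'_f = 85.6 > σ'_p = 73.2 kPa, so the stress path crosses the preconsolidation pressure — recompression up to σ'_p, then virgin compression beyond:
S_c = H/(1+e₀)·[C_r·log₁₀(σ'_p/σ'_0) + C_c·log₁₀(σ'_f/σ'_p)]
    = 5.3/1.98 × [0.074×log₁₀(73.2/42.925) + 0.21×log₁₀(85.6/73.2)]
    = 2.6768 × [0.017153 + 0.014272] = 0.08412 m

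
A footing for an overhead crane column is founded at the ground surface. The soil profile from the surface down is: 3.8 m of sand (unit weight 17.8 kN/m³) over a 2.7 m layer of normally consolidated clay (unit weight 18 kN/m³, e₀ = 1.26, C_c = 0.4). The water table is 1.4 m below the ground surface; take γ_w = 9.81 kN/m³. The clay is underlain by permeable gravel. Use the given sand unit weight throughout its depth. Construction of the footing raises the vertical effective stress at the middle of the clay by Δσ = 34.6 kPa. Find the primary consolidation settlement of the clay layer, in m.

Mid-depth of clay below the ground surface: z = 3.8 + 2.7/2 = 5.15 m.
Total vertical stress at mid-clay: σ_v = 17.8×3.8 + 18×1.35 = 91.94 kPa.
Pore pressure: u = 9.81×(5.15 − 1.4) = 36.788 kPa.
Initial effective stress: σ'_0 = σ_v − u = 91.94 − 36.788 = 55.152 kPa.
Final effective stress: σ'_f = σ'_0 + Δσ = 55.152 + 34.6 = 89.752 kPa.
Normally consolidated clay, so the full stress increment lies on the virgin compression line:
S_c = C_c·H/(1+e₀)·log₁₀(σ'_f/σ'_0) = 0.4×2.7/(1+1.26)×log₁₀(89.752/55.152)
    = 0.47788 × 0.21148 = 0.1011 m

S_c ≈ 0.101 m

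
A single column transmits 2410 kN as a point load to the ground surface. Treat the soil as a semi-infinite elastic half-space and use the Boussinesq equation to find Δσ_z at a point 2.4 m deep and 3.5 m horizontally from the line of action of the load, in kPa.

Boussinesq vertical stress below a point load on an elastic half-space:
Δσ_z = 3P/(2πz²) · [1 + (r/z)²]^(−5/2)
r/z = 3.5/2.4 = 1.4583; [1+(r/z)²]^(−5/2) = 0.057846.
Δσ_z = 3×2410/(2π×2.4²) × 0.057846 = 199.77 × 0.057846 = 11.56 kPa

Δσ_z ≈ 11.6 kPa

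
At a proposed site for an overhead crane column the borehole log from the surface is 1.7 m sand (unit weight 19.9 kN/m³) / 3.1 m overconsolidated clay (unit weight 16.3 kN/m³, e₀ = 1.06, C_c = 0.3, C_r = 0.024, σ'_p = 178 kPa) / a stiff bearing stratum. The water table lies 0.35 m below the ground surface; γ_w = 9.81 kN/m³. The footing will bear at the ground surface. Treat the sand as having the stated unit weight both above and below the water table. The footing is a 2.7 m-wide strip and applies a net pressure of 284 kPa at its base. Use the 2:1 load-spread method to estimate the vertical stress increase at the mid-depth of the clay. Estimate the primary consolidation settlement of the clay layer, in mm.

S_c ≈ 25.9 mm

Mid-depth of clay below the ground surface: z = 1.7 + 3.1/2 = 3.25 m.
Total vertical stress at mid-clay: σ_v = 19.9×1.7 + 16.3×1.55 = 59.095 kPa.
Pore pressure: u = 9.81×(3.25 − 0.35) = 28.449 kPa.
Initial effective stress: σ'_0 = σ_v − u = 59.095 − 28.449 = 30.646 kPa.
Stress increase at mid-clay by the 2:1 spreading method:
Δσ = qB/(B+z) = 284×2.7/(2.7+3.25) = 128.87 kPa
Final effective stress: σ'_f = 30.646 + 128.87 = 159.52 kPa.
σ'_f = 159.52 ≤ σ'_p = 178 kPa, so the clay remains overconsolidated and only the recompression index applies:
S_c = C_r·H/(1+e₀)·log₁₀(σ'_f/σ'_0) = 0.024×3.1/2.06×log₁₀(159.52/30.646)
    = 0.036118 × 0.71644 = 0.02588 m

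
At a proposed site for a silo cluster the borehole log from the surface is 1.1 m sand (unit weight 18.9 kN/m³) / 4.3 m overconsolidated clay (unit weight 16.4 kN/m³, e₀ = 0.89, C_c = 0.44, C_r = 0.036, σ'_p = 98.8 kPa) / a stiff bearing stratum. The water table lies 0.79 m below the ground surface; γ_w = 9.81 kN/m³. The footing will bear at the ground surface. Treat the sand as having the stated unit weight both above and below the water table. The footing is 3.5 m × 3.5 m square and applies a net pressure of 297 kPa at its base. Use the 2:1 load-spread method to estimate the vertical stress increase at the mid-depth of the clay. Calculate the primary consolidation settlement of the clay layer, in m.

Mid-depth of clay below the ground surface: z = 1.1 + 4.3/2 = 3.25 m.
Total vertical stress at mid-clay: σ_v = 18.9×1.1 + 16.4×2.15 = 56.05 kPa.
Pore pressure: u = 9.81×(3.25 − 0.79) = 24.133 kPa.
Initial effective stress: σ'_0 = σ_v − u = 56.05 − 24.133 = 31.917 kPa.
Stress increase at mid-clay by the 2:1 spreading method:
Δσ = qBL/((B+z)(L+z)) = 297×3.5×3.5/((3.5+3.25)(3.5+3.25)) = 79.852 kPa
Final effective stress: σ'_f = 31.917 + 79.852 = 111.77 kPa.
σ'_f = 111.77 > σ'_p = 98.8 kPa, so the stress path crosses the preconsolidation pressure — recompression up to σ'_p, then virgin compression beyond:
S_c = H/(1+e₀)·[C_r·log₁₀(σ'_p/σ'_0) + C_c·log₁₀(σ'_f/σ'_p)]
    = 4.3/1.89 × [0.036×log₁₀(98.8/31.917) + 0.44×log₁₀(111.77/98.8)]
    = 2.2751 × [0.017666 + 0.02357] = 0.09382 m

S_c ≈ 0.0938 m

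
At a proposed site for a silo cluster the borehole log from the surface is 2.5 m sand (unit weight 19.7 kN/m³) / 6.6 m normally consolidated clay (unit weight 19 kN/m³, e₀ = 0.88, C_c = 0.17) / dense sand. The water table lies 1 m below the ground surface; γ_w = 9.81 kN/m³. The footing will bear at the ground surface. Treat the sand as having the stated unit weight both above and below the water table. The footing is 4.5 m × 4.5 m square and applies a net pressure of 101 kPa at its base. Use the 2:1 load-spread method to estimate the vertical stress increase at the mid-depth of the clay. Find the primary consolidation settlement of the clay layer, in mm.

Mid-depth of clay below the ground surface: z = 2.5 + 6.6/2 = 5.8 m.
Total vertical stress at mid-clay: σ_v = 19.7×2.5 + 19×3.3 = 111.95 kPa.
Pore pressure: u = 9.81×(5.8 − 1) = 47.088 kPa.
Initial effective stress: σ'_0 = σ_v − u = 111.95 − 47.088 = 64.862 kPa.
Stress increase at mid-clay by the 2:1 spreading method:
Δσ = qBL/((B+z)(L+z)) = 101×4.5×4.5/((4.5+5.8)(4.5+5.8)) = 19.278 kPa
Final effective stress: σ'_f = σ'_0 + Δσ = 64.862 + 19.278 = 84.14 kPa.
Normally consolidated clay, so the full stress increment lies on the virgin compression line:
S_c = C_c·H/(1+e₀)·log₁₀(σ'_f/σ'_0) = 0.17×6.6/(1+0.88)×log₁₀(84.14/64.862)
    = 0.59681 × 0.11301 = 0.06745 m

S_c ≈ 67.4 mm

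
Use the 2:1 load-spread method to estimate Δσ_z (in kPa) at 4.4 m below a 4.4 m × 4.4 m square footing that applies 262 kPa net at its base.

By the 2:1 method the load spreads at 1 horizontal : 2 vertical, so at depth z the loaded area has grown by z in each plan dimension:
Δσ = qBL/((B+z)(L+z)) = 262×4.4×4.4/((4.4+4.4)(4.4+4.4)) = 65.5 kPa

Δσ_z ≈ 65.5 kPa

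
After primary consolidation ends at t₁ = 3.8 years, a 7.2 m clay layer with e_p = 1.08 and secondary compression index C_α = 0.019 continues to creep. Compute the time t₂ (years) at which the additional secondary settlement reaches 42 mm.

S_s = C_α·H/(1+e_p)·log₁₀(t₂/t₁) ⇒ log₁₀(t₂/t₁) = S_s·(1+e_p)/(C_α·H).
log₁₀(t₂/t₁) = 0.042 × (1+1.08) / (0.019×7.2) = 0.6386
t₂ = t₁ × 10^0.6386 = 3.8 × 4.351 = 16.53 years

t₂ ≈ 16.5 years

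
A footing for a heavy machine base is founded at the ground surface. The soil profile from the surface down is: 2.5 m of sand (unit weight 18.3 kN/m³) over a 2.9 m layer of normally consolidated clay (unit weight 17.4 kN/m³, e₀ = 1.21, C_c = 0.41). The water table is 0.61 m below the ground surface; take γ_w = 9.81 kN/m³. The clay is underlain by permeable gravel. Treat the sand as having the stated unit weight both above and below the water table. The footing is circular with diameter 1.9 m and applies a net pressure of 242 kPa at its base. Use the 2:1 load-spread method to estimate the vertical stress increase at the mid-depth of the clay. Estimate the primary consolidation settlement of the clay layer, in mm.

Mid-depth of clay below the ground surface: z = 2.5 + 2.9/2 = 3.95 m.
Total vertical stress at mid-clay: σ_v = 18.3×2.5 + 17.4×1.45 = 70.98 kPa.
Pore pressure: u = 9.81×(3.95 − 0.61) = 32.765 kPa.
Initial effective stress: σ'_0 = σ_v − u = 70.98 − 32.765 = 38.215 kPa.
Stress increase at mid-clay by the 2:1 spreading method:
Δσ ≈ qD²/(D+z)² = 242×1.9²/(1.9+3.95)² = 25.528 kPa
Final effective stress: σ'_f = σ'_0 + Δσ = 38.215 + 25.528 = 63.743 kPa.
Normally consolidated clay, so the full stress increment lies on the virgin compression line:
S_c = C_c·H/(1+e₀)·log₁₀(σ'_f/σ'_0) = 0.41×2.9/(1+1.21)×log₁₀(63.743/38.215)
    = 0.53801 × 0.2222 = 0.1195 m

S_c ≈ 120 mm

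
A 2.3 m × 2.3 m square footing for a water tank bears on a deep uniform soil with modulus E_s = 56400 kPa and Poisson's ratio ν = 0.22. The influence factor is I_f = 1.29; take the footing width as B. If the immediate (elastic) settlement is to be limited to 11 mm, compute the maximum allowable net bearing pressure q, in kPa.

S_e = q·B·(1−ν²)/E_s · I_f  ⇒  q = S_e·E_s / (B·(1−ν²)·I_f).
q = 0.011 × 56400 / (2.3 × 0.9516 × 1.29) = 219.7 kPa

q ≈ 220 kPa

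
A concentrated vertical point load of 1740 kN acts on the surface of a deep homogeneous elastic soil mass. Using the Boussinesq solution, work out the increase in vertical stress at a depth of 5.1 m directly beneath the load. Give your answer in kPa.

Δσ_z ≈ 31.9 kPa

Boussinesq vertical stress below a point load on an elastic half-space:
Δσ_z = 3P/(2πz²) · [1 + (r/z)²]^(−5/2)
r/z = 0/5.1 = 0; [1+(r/z)²]^(−5/2) = 1.
Δσ_z = 3×1740/(2π×5.1²) × 1 = 31.941 × 1 = 31.94 kPa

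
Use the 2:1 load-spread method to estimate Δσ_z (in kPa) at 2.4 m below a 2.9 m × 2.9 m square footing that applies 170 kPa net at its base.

By the 2:1 method the load spreads at 1 horizontal : 2 vertical, so at depth z the loaded area has grown by z in each plan dimension:
Δσ = qBL/((B+z)(L+z)) = 170×2.9×2.9/((2.9+2.4)(2.9+2.4)) = 50.897 kPa

Δσ_z ≈ 50.9 kPa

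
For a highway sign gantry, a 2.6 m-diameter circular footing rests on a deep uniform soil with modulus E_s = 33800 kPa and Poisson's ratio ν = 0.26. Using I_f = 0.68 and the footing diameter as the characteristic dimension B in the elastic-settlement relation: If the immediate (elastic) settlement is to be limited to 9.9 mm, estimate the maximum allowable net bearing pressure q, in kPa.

S_e = q·B·(1−ν²)/E_s · I_f  ⇒  q = S_e·E_s / (B·(1−ν²)·I_f).
q = 0.0099 × 33800 / (2.6 × 0.9324 × 0.68) = 203 kPa

q ≈ 203 kPa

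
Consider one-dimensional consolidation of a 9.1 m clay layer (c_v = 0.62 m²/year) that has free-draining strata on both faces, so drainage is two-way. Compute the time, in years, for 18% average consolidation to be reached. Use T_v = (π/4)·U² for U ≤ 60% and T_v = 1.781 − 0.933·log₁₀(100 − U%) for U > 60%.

t ≈ 0.85 years

Drainage path length: H_d = H/2 = 4.55 m (double drainage).
U ≤ 60%: T_v = (π/4)·U² = (π/4)×0.18² = 0.025447.
t = T_v·H_d²/c_v = 0.025447×4.55²/0.62 = 0.8497 years.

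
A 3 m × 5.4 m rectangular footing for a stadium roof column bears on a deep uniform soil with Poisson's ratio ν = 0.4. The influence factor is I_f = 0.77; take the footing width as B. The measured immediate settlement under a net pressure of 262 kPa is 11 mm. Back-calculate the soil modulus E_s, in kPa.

S_e = q·B·(1−ν²)/E_s · I_f  ⇒  E_s = q·B·(1−ν²)·I_f / S_e.
E_s = 262 × 3 × 0.84 × 0.77 / 0.011 = 46220 kPa

E_s ≈ 46200 kPa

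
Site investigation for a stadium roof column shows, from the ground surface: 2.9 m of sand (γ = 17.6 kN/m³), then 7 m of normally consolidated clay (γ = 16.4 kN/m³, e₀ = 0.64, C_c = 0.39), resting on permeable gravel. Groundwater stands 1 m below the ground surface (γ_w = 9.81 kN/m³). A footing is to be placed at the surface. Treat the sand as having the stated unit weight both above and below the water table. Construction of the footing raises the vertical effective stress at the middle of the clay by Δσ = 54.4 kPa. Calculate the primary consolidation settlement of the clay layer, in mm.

S_c ≈ 494 mm

Mid-depth of clay below the ground surface: z = 2.9 + 7/2 = 6.4 m.
Total vertical stress at mid-clay: σ_v = 17.6×2.9 + 16.4×3.5 = 108.44 kPa.
Pore pressure: u = 9.81×(6.4 − 1) = 52.974 kPa.
Initial effective stress: σ'_0 = σ_v − u = 108.44 − 52.974 = 55.466 kPa.
Final effective stress: σ'_f = σ'_0 + Δσ = 55.466 + 54.4 = 109.87 kPa.
Normally consolidated clay, so the full stress increment lies on the virgin compression line:
S_c = C_c·H/(1+e₀)·log₁₀(σ'_f/σ'_0) = 0.39×7/(1+0.64)×log₁₀(109.87/55.466)
    = 1.6646 × 0.29685 = 0.4941 m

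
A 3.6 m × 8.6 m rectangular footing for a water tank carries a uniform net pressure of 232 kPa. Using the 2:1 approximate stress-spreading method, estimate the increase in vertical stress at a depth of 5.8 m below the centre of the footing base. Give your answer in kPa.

By the 2:1 method the load spreads at 1 horizontal : 2 vertical, so at depth z the loaded area has grown by z in each plan dimension:
Δσ = qBL/((B+z)(L+z)) = 232×3.6×8.6/((3.6+5.8)(8.6+5.8)) = 53.064 kPa

Δσ_z ≈ 53.1 kPa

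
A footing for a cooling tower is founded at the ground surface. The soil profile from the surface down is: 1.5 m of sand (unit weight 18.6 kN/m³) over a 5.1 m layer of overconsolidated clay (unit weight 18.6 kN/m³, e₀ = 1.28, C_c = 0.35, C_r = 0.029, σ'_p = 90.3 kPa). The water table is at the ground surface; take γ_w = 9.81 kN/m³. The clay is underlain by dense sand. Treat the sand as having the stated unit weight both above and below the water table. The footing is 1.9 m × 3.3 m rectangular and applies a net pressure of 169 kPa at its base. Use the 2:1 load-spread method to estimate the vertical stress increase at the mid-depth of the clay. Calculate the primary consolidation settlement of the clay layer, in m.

S_c ≈ 0.0146 m

Mid-depth of clay below the ground surface: z = 1.5 + 5.1/2 = 4.05 m.
Total vertical stress at mid-clay: σ_v = 18.6×1.5 + 18.6×2.55 = 75.33 kPa.
Pore pressure: u = 9.81×(4.05 − 0) = 39.73 kPa.
Initial effective stress: σ'_0 = σ_v − u = 75.33 − 39.73 = 35.6 kPa.
Stress increase at mid-clay by the 2:1 spreading method:
Δσ = qBL/((B+z)(L+z)) = 169×1.9×3.3/((1.9+4.05)(3.3+4.05)) = 24.23 kPa
Final effective stress: σ'_f = 35.6 + 24.23 = 59.83 kPa.
σ'_f = 59.83 ≤ σ'_p = 90.3 kPa, so the clay remains overconsolidated and only the recompression index applies:
S_c = C_r·H/(1+e₀)·log₁₀(σ'_f/σ'_0) = 0.029×5.1/2.28×log₁₀(59.83/35.6)
    = 0.064867 × 0.22547 = 0.01463 m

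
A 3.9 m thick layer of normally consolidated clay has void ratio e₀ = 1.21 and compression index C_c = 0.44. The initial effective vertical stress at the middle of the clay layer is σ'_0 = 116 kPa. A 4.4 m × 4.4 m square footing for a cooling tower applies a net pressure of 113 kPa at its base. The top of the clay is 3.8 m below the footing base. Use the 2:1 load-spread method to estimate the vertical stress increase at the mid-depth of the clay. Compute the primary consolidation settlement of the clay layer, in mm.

Mid-depth of clay below the footing base: z = 3.8 + 3.9/2 = 5.75 m.
Stress increase at mid-clay by the 2:1 spreading method:
Δσ = qBL/((B+z)(L+z)) = 113×4.4×4.4/((4.4+5.75)(4.4+5.75)) = 21.235 kPa
Final effective stress: σ'_f = σ'_0 + Δσ = 116 + 21.235 = 137.24 kPa.
Normally consolidated clay, so the full stress increment lies on the virgin compression line:
S_c = C_c·H/(1+e₀)·log₁₀(σ'_f/σ'_0) = 0.44×3.9/(1+1.21)×log₁₀(137.24/116)
    = 0.77647 × 0.073023 = 0.0567 m

S_c ≈ 56.7 mm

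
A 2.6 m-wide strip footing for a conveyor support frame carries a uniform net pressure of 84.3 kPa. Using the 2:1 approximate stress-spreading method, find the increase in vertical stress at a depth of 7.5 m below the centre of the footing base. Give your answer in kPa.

By the 2:1 method the load spreads at 1 horizontal : 2 vertical, so at depth z the loaded area has grown by z in each plan dimension:
Δσ = qB/(B+z) = 84.3×2.6/(2.6+7.5) = 21.701 kPa

Δσ_z ≈ 21.7 kPa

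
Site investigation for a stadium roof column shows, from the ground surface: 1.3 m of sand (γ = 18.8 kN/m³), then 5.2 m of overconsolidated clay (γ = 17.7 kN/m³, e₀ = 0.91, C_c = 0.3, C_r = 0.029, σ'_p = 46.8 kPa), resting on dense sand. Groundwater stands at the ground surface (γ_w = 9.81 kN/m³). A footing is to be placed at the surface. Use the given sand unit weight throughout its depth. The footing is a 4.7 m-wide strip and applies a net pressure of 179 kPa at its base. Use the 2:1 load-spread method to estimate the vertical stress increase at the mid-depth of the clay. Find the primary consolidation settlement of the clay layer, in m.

S_c ≈ 0.375 m

Mid-depth of clay below the ground surface: z = 1.3 + 5.2/2 = 3.9 m.
Total vertical stress at mid-clay: σ_v = 18.8×1.3 + 17.7×2.6 = 70.46 kPa.
Pore pressure: u = 9.81×(3.9 − 0) = 38.259 kPa.
Initial effective stress: σ'_0 = σ_v − u = 70.46 − 38.259 = 32.201 kPa.
Stress increase at mid-clay by the 2:1 spreading method:
Δσ = qB/(B+z) = 179×4.7/(4.7+3.9) = 97.826 kPa
Final effective stress: σ'_f = 32.201 + 97.826 = 130.03 kPa.
σ'_f = 130.03 > σ'_p = 46.8 kPa, so the stress path crosses the preconsolidation pressure — recompression up to σ'_p, then virgin compression beyond:
S_c = H/(1+e₀)·[C_r·log₁₀(σ'_p/σ'_0) + C_c·log₁₀(σ'_f/σ'_p)]
    = 5.2/1.91 × [0.029×log₁₀(46.8/32.201) + 0.3×log₁₀(130.03/46.8)]
    = 2.7225 × [0.0047089 + 0.13314] = 0.3753 m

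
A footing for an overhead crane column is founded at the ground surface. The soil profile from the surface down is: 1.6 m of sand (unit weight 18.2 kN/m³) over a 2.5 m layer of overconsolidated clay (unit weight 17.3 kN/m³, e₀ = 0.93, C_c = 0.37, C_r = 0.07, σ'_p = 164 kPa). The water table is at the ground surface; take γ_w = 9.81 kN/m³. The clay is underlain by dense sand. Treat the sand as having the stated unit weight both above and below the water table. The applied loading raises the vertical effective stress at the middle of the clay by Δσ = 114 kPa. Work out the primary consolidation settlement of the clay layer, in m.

S_c ≈ 0.0706 m

Mid-depth of clay below the ground surface: z = 1.6 + 2.5/2 = 2.85 m.
Total vertical stress at mid-clay: σ_v = 18.2×1.6 + 17.3×1.25 = 50.745 kPa.
Pore pressure: u = 9.81×(2.85 − 0) = 27.959 kPa.
Initial effective stress: σ'_0 = σ_v − u = 50.745 − 27.959 = 22.786 kPa.
Final effective stress: σ'_f = 22.786 + 114 = 136.79 kPa.
σ'_f = 136.79 ≤ σ'_p = 164 kPa, so the clay remains overconsolidated and only the recompression index applies:
S_c = C_r·H/(1+e₀)·log₁₀(σ'_f/σ'_0) = 0.07×2.5/1.93×log₁₀(136.79/22.786)
    = 0.090671 × 0.77839 = 0.07058 m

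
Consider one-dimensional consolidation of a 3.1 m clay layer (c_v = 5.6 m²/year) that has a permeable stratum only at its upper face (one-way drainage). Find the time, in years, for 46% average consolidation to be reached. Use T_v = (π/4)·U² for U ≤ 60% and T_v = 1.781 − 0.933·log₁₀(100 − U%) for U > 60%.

t ≈ 0.285 years

Drainage path length: H_d = H = 3.1 m (single drainage).
U ≤ 60%: T_v = (π/4)·U² = (π/4)×0.46² = 0.16619.
t = T_v·H_d²/c_v = 0.16619×3.1²/5.6 = 0.2852 years.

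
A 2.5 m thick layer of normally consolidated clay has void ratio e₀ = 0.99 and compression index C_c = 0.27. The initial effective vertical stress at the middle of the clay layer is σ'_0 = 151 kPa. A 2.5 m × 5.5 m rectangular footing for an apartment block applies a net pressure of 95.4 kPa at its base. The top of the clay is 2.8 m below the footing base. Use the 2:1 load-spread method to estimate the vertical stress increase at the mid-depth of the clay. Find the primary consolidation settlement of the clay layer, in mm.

Mid-depth of clay below the footing base: z = 2.8 + 2.5/2 = 4.05 m.
Stress increase at mid-clay by the 2:1 spreading method:
Δσ = qBL/((B+z)(L+z)) = 95.4×2.5×5.5/((2.5+4.05)(5.5+4.05)) = 20.97 kPa
Final effective stress: σ'_f = σ'_0 + Δσ = 151 + 20.97 = 171.97 kPa.
Normally consolidated clay, so the full stress increment lies on the virgin compression line:
S_c = C_c·H/(1+e₀)·log₁₀(σ'_f/σ'_0) = 0.27×2.5/(1+0.99)×log₁₀(171.97/151)
    = 0.3392 × 0.056476 = 0.01916 m

S_c ≈ 19.2 mm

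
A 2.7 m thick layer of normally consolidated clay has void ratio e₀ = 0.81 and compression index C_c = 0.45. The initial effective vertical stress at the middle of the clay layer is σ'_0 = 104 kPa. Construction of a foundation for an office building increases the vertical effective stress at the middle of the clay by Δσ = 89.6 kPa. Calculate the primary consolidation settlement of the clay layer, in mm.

S_c ≈ 181 mm

Final effective stress: σ'_f = σ'_0 + Δσ = 104 + 89.6 = 193.6 kPa.
Normally consolidated clay, so the full stress increment lies on the virgin compression line:
S_c = C_c·H/(1+e₀)·log₁₀(σ'_f/σ'_0) = 0.45×2.7/(1+0.81)×log₁₀(193.6/104)
    = 0.67127 × 0.26987 = 0.1812 m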